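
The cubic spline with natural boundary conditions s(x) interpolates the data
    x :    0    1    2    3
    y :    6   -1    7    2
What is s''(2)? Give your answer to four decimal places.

With σ_i denoting the second derivative at x_i, h_i = 1, 1, 1, and Δ_i = (y_(i+1) − y_i)/h_i = -7, 8, -5:
  1·σ_0 + 4·σ_1 + 1·σ_2 = 6(Δ_1 - Δ_0) = 90
  1·σ_1 + 4·σ_2 + 1·σ_3 = 6(Δ_2 - Δ_1) = -78
Natural end conditions: σ_0 = σ_3 = 0.
Hence σ_0 = 0, σ_1 = 146/5, σ_2 = -134/5, σ_3 = 0.

-26.8000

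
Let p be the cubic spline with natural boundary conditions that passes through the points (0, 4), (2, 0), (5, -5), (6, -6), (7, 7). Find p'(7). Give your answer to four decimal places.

16.6071

Put m_i = p'' at the i-th knot. Here h = (2, 3, 1, 1) and Δ = (-2, -5/3, -1, 13), so the interior equations h_(i-1)·m_(i-1) + 2(h_(i-1)+h_i)·m_i + h_i·m_(i+1) = 6(Δ_i − Δ_(i-1)) read
  2·m_0 + 10·m_1 + 3·m_2 = 6(Δ_1 - Δ_0) = 2
  3·m_1 + 8·m_2 + 1·m_3 = 6(Δ_2 - Δ_1) = 4
  1·m_2 + 4·m_3 + 1·m_4 = 6(Δ_3 - Δ_2) = 84
Natural end conditions: m_0 = m_4 = 0.
Hence m_0 = 0, m_1 = 133/137, m_2 = -352/137, m_3 = 2965/137, m_4 = 0.
On [6, 7], p'(t) = b_3 + 2c_3·(t - 6) + 3d_3·(t - 6)² with b_3 = Δ_3 - h_3(2m_3 + m_4)/6 = 2378/411, c_3 = m_3/2 = 2965/274, d_3 = (m_4 - m_3)/(6h_3) = -2965/822. So p'(7) = 13651/822.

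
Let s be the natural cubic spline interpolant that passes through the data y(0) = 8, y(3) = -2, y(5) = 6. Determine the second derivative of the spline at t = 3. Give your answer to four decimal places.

4.4000

Let M_i = s''(x_i). Step sizes h_i = 3, 2; slopes of the chords Δ_i = (y_(i+1) - y_i)/h_i = -10/3, 4.
  3·M_0 + 10·M_1 + 2·M_2 = 6(Δ_1 - Δ_0) = 44
Natural end conditions: M_0 = M_2 = 0.
Solving: M_0 = 0, M_1 = 22/5, M_2 = 0.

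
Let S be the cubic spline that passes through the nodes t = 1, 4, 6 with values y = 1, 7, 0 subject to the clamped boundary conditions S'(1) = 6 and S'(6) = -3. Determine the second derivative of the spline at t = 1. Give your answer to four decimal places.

Put M_i = S'' at the i-th knot. Here h = (3, 2) and Δ = (2, -7/2), so the interior equations h_(i-1)·M_(i-1) + 2(h_(i-1)+h_i)·M_i + h_i·M_(i+1) = 6(Δ_i − Δ_(i-1)) read
  3·M_0 + 10·M_1 + 2·M_2 = 6(Δ_1 - Δ_0) = -33
Clamped end conditions give two more equations: 2h_0·M_0 + h_0·M_1 = 6(Δ_0 - S'(1)) = -24 and h_1·M_1 + 2h_1·M_2 = 6(S'(6) - Δ_1) = 3.
Forward elimination and back-substitution give M_0 = -5/2, M_1 = -3, M_2 = 9/4.

-2.5000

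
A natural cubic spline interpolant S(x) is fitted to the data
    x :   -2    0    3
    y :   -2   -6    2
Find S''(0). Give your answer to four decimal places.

Let M_i = S''(x_i). Step sizes h_i = 2, 3; slopes of the chords Δ_i = (y_(i+1) - y_i)/h_i = -2, 8/3.
  2·M_0 + 10·M_1 + 3·M_2 = 6(Δ_1 - Δ_0) = 28
Natural end conditions: M_0 = M_2 = 0.
Solving the tridiagonal system: M_0 = 0, M_1 = 14/5, M_2 = 0.

2.8000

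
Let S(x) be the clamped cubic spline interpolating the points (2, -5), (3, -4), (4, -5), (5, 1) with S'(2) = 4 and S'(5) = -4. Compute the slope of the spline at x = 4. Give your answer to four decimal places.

Write m_i for S''(x_i). With h_i = 1, 1, 1 and divided differences Δ_i = 1, -1, 6, the continuity of S' gives the tridiagonal system
  1·m_0 + 4·m_1 + 1·m_2 = 6(Δ_1 - Δ_0) = -12
  1·m_1 + 4·m_2 + 1·m_3 = 6(Δ_2 - Δ_1) = 42
Clamped end conditions give two more equations: 2h_0·m_0 + h_0·m_1 = 6(Δ_0 - S'(2)) = -18 and h_2·m_2 + 2h_2·m_3 = 6(S'(5) - Δ_2) = -60.
Solving: m_0 = -16/3, m_1 = -22/3, m_2 = 68/3, m_3 = -124/3.
On [4, 5], S'(x) = b_2 + 2c_2·(x - 4) + 3d_2·(x - 4)² with b_2 = Δ_2 - h_2(2m_2 + m_3)/6 = 16/3, c_2 = m_2/2 = 34/3, d_2 = (m_3 - m_2)/(6h_2) = -32/3. So S'(4) = 16/3.

5.3333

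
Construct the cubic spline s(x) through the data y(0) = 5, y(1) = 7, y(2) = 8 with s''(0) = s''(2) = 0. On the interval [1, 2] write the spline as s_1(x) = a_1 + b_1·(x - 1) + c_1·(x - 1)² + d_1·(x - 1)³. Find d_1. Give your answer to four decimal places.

0.2500

Let σ_i = s''(x_i). Step sizes h_i = 1, 1; slopes of the chords Δ_i = (y_(i+1) - y_i)/h_i = 2, 1.
  1·σ_0 + 4·σ_1 + 1·σ_2 = 6(Δ_1 - Δ_0) = -6
Natural end conditions: σ_0 = σ_2 = 0.
Solving the tridiagonal system: σ_0 = 0, σ_1 = -3/2, σ_2 = 0.
On [1, 2], with s_1(x) = a_1 + b_1·(x - 1) + c_1·(x - 1)² + d_1·(x - 1)³: c_1 = σ_1/2 = -3/4, d_1 = (σ_2 - σ_1)/(6h_1) = 1/4, b_1 = Δ_1 - h_1(2σ_1 + σ_2)/6 = 3/2.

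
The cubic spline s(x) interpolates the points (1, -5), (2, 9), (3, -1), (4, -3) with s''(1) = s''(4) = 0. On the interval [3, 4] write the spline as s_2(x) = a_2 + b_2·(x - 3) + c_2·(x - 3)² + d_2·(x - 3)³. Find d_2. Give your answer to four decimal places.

-3.7333

Let M_i = s''(x_i). Step sizes h_i = 1, 1, 1; slopes of the chords Δ_i = (y_(i+1) - y_i)/h_i = 14, -10, -2.
  1·M_0 + 4·M_1 + 1·M_2 = 6(Δ_1 - Δ_0) = -144
  1·M_1 + 4·M_2 + 1·M_3 = 6(Δ_2 - Δ_1) = 48
Natural end conditions: M_0 = M_3 = 0.
Hence M_0 = 0, M_1 = -208/5, M_2 = 112/5, M_3 = 0.
On [3, 4], with s_2(x) = a_2 + b_2·(x - 3) + c_2·(x - 3)² + d_2·(x - 3)³: c_2 = M_2/2 = 56/5, d_2 = (M_3 - M_2)/(6h_2) = -56/15, b_2 = Δ_2 - h_2(2M_2 + M_3)/6 = -142/15.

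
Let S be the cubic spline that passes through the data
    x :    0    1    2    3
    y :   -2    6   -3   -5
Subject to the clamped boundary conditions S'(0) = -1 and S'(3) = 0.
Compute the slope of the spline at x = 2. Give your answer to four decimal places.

Put m_i = S'' at the i-th knot. Here h = (1, 1, 1) and Δ = (8, -9, -2), so the interior equations h_(i-1)·m_(i-1) + 2(h_(i-1)+h_i)·m_i + h_i·m_(i+1) = 6(Δ_i − Δ_(i-1)) read
  1·m_0 + 4·m_1 + 1·m_2 = 6(Δ_1 - Δ_0) = -102
  1·m_1 + 4·m_2 + 1·m_3 = 6(Δ_2 - Δ_1) = 42
Clamped end conditions give two more equations: 2h_0·m_0 + h_0·m_1 = 6(Δ_0 - S'(0)) = 54 and h_2·m_2 + 2h_2·m_3 = 6(S'(3) - Δ_2) = 12.
Forward elimination and back-substitution give m_0 = 146/3, m_1 = -130/3, m_2 = 68/3, m_3 = -16/3.
On [2, 3], S'(x) = b_2 + 2c_2·(x - 2) + 3d_2·(x - 2)² with b_2 = Δ_2 - h_2(2m_2 + m_3)/6 = -26/3, c_2 = m_2/2 = 34/3, d_2 = (m_3 - m_2)/(6h_2) = -14/3. So S'(2) = -26/3.

-8.6667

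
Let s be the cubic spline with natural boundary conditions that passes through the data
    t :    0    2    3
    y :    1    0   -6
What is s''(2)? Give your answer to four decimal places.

-5.5000

With M_i denoting the second derivative at x_i, h_i = 2, 1, and Δ_i = (y_(i+1) − y_i)/h_i = -1/2, -6:
  2·M_0 + 6·M_1 + 1·M_2 = 6(Δ_1 - Δ_0) = -33
Natural end conditions: M_0 = M_2 = 0.
Forward elimination and back-substitution give M_0 = 0, M_1 = -11/2, M_2 = 0.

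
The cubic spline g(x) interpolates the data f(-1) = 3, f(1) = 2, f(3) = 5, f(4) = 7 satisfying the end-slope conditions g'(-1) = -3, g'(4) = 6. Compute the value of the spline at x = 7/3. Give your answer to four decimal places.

4.2705

Let σ_i = g''(x_i). Step sizes h_i = 2, 2, 1; slopes of the chords Δ_i = (y_(i+1) - y_i)/h_i = -1/2, 3/2, 2.
  2·σ_0 + 8·σ_1 + 2·σ_2 = 6(Δ_1 - Δ_0) = 12
  2·σ_1 + 6·σ_2 + 1·σ_3 = 6(Δ_2 - Δ_1) = 3
Clamped end conditions give two more equations: 2h_0·σ_0 + h_0·σ_1 = 6(Δ_0 - g'(-1)) = 15 and h_2·σ_2 + 2h_2·σ_3 = 6(g'(4) - Δ_2) = 24.
Forward elimination and back-substitution give σ_0 = 72/23, σ_1 = 57/46, σ_2 = -48/23, σ_3 = 300/23.
On [1, 3], g(x) = 2 + 63/46·(x - 1) + 57/92·(x - 1)² - 51/184·(x - 1)³.
With (x - 1) = 4/3: g(7/3) = 884/207.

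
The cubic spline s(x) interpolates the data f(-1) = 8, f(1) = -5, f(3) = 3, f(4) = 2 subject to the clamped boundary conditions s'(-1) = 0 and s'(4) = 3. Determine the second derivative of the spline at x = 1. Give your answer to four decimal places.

15.5870

Put σ_i = s'' at the i-th knot. Here h = (2, 2, 1) and Δ = (-13/2, 4, -1), so the interior equations h_(i-1)·σ_(i-1) + 2(h_(i-1)+h_i)·σ_i + h_i·σ_(i+1) = 6(Δ_i − Δ_(i-1)) read
  2·σ_0 + 8·σ_1 + 2·σ_2 = 6(Δ_1 - Δ_0) = 63
  2·σ_1 + 6·σ_2 + 1·σ_3 = 6(Δ_2 - Δ_1) = -30
Clamped end conditions give two more equations: 2h_0·σ_0 + h_0·σ_1 = 6(Δ_0 - s'(-1)) = -39 and h_2·σ_2 + 2h_2·σ_3 = 6(s'(4) - Δ_2) = 24.
Solving the tridiagonal system: σ_0 = -807/46, σ_1 = 717/46, σ_2 = -306/23, σ_3 = 429/23.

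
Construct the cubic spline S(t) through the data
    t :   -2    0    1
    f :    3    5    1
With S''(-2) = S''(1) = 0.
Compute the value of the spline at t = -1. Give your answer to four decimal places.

With σ_i denoting the second derivative at x_i, h_i = 2, 1, and Δ_i = (y_(i+1) − y_i)/h_i = 1, -4:
  2·σ_0 + 6·σ_1 + 1·σ_2 = 6(Δ_1 - Δ_0) = -30
Natural end conditions: σ_0 = σ_2 = 0.
Forward elimination and back-substitution give σ_0 = 0, σ_1 = -5, σ_2 = 0.
On [-2, 0], S(t) = 3 + 8/3·(t + 2) + 0·(t + 2)² - 5/12·(t + 2)³.
With (t + 2) = 1: S(-1) = 21/4.

5.2500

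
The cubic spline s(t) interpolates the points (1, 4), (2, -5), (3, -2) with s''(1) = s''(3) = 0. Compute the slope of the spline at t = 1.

With M_i denoting the second derivative at x_i, h_i = 1, 1, and Δ_i = (y_(i+1) − y_i)/h_i = -9, 3:
  1·M_0 + 4·M_1 + 1·M_2 = 6(Δ_1 - Δ_0) = 72
Natural end conditions: M_0 = M_2 = 0.
Solving: M_0 = 0, M_1 = 18, M_2 = 0.
On [1, 2], s'(t) = b_0 + 2c_0·(t - 1) + 3d_0·(t - 1)² with b_0 = Δ_0 - h_0(2M_0 + M_1)/6 = -12, c_0 = M_0/2 = 0, d_0 = (M_1 - M_0)/(6h_0) = 3. So s'(1) = -12.

-12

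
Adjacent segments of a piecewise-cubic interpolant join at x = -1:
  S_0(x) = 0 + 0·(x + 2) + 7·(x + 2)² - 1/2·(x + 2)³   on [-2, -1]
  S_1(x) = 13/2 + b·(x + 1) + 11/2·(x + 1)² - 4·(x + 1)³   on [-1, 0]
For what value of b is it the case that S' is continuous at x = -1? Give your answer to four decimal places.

12.5000

S_0'(x) = 0 + 14·(x + 2) - 3/2·(x + 2)², so S_0'(-1) = 25/2. On the right, S_1'(-1) = b, so b = 25/2.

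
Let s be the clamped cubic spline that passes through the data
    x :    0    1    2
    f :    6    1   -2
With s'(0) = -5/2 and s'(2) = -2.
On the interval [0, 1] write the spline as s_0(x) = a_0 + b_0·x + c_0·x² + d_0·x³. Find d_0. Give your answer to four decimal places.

Put M_i = s'' at the i-th knot. Here h = (1, 1) and Δ = (-5, -3), so the interior equations h_(i-1)·M_(i-1) + 2(h_(i-1)+h_i)·M_i + h_i·M_(i+1) = 6(Δ_i − Δ_(i-1)) read
  1·M_0 + 4·M_1 + 1·M_2 = 6(Δ_1 - Δ_0) = 12
Clamped end conditions give two more equations: 2h_0·M_0 + h_0·M_1 = 6(Δ_0 - s'(0)) = -15 and h_1·M_1 + 2h_1·M_2 = 6(s'(2) - Δ_1) = 6.
Solving the tridiagonal system: M_0 = -41/4, M_1 = 11/2, M_2 = 1/4.
On [0, 1], with s_0(x) = a_0 + b_0·x + c_0·x² + d_0·x³: c_0 = M_0/2 = -41/8, d_0 = (M_1 - M_0)/(6h_0) = 21/8, b_0 = Δ_0 - h_0(2M_0 + M_1)/6 = -5/2.

2.6250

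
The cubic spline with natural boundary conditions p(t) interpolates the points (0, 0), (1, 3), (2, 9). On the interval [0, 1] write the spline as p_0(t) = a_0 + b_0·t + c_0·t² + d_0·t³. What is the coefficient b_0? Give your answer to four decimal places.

Put m_i = p'' at the i-th knot. Here h = (1, 1) and Δ = (3, 6), so the interior equations h_(i-1)·m_(i-1) + 2(h_(i-1)+h_i)·m_i + h_i·m_(i+1) = 6(Δ_i − Δ_(i-1)) read
  1·m_0 + 4·m_1 + 1·m_2 = 6(Δ_1 - Δ_0) = 18
Natural end conditions: m_0 = m_2 = 0.
Solving: m_0 = 0, m_1 = 9/2, m_2 = 0.
On [0, 1], with p_0(t) = a_0 + b_0·t + c_0·t² + d_0·t³: c_0 = m_0/2 = 0, d_0 = (m_1 - m_0)/(6h_0) = 3/4, b_0 = Δ_0 - h_0(2m_0 + m_1)/6 = 9/4.

2.2500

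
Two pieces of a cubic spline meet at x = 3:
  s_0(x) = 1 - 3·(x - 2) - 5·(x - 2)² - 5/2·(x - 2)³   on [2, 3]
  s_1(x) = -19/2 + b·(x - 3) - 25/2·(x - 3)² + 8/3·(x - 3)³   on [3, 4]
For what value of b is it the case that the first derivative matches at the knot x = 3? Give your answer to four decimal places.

s_0'(x) = -3 - 10·(x - 2) - 15/2·(x - 2)², so s_0'(3) = -41/2. On the right, s_1'(3) = b, so b = -41/2.

-20.5000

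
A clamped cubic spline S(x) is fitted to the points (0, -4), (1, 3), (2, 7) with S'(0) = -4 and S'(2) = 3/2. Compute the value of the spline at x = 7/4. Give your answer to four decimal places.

6.5801

Put m_i = S'' at the i-th knot. Here h = (1, 1) and Δ = (7, 4), so the interior equations h_(i-1)·m_(i-1) + 2(h_(i-1)+h_i)·m_i + h_i·m_(i+1) = 6(Δ_i − Δ_(i-1)) read
  1·m_0 + 4·m_1 + 1·m_2 = 6(Δ_1 - Δ_0) = -18
Clamped end conditions give two more equations: 2h_0·m_0 + h_0·m_1 = 6(Δ_0 - S'(0)) = 66 and h_1·m_1 + 2h_1·m_2 = 6(S'(2) - Δ_1) = -15.
Forward elimination and back-substitution give m_0 = 161/4, m_1 = -29/2, m_2 = -1/4.
On [1, 2], S(x) = 3 + 71/8·(x - 1) - 29/4·(x - 1)² + 19/8·(x - 1)³.
With (x - 1) = 3/4: S(7/4) = 3369/512.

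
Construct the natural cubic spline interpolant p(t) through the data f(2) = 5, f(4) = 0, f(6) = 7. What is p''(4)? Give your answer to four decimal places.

4.5000

Put σ_i = p'' at the i-th knot. Here h = (2, 2) and Δ = (-5/2, 7/2), so the interior equations h_(i-1)·σ_(i-1) + 2(h_(i-1)+h_i)·σ_i + h_i·σ_(i+1) = 6(Δ_i − Δ_(i-1)) read
  2·σ_0 + 8·σ_1 + 2·σ_2 = 6(Δ_1 - Δ_0) = 36
Natural end conditions: σ_0 = σ_2 = 0.
Forward elimination and back-substitution give σ_0 = 0, σ_1 = 9/2, σ_2 = 0.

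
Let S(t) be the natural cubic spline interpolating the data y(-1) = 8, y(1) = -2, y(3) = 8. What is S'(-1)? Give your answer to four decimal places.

-7.5000

Let m_i = S''(x_i). Step sizes h_i = 2, 2; slopes of the chords Δ_i = (y_(i+1) - y_i)/h_i = -5, 5.
  2·m_0 + 8·m_1 + 2·m_2 = 6(Δ_1 - Δ_0) = 60
Natural end conditions: m_0 = m_2 = 0.
Solving: m_0 = 0, m_1 = 15/2, m_2 = 0.
On [-1, 1], S'(t) = b_0 + 2c_0·(t + 1) + 3d_0·(t + 1)² with b_0 = Δ_0 - h_0(2m_0 + m_1)/6 = -15/2, c_0 = m_0/2 = 0, d_0 = (m_1 - m_0)/(6h_0) = 5/8. So S'(-1) = -15/2.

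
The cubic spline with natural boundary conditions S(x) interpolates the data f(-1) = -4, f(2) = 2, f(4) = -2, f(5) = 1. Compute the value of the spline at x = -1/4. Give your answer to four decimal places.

Write M_i for S''(x_i). With h_i = 3, 2, 1 and divided differences Δ_i = 2, -2, 3, the continuity of S' gives the tridiagonal system
  3·M_0 + 10·M_1 + 2·M_2 = 6(Δ_1 - Δ_0) = -24
  2·M_1 + 6·M_2 + 1·M_3 = 6(Δ_2 - Δ_1) = 30
Natural end conditions: M_0 = M_3 = 0.
Hence M_0 = 0, M_1 = -51/14, M_2 = 87/14, M_3 = 0.
On [-1, 2], S(x) = -4 + 107/28·(x + 1) + 0·(x + 1)² - 17/84·(x + 1)³.
With (x + 1) = 3/4: S(-1/4) = -2185/1792.

-1.2193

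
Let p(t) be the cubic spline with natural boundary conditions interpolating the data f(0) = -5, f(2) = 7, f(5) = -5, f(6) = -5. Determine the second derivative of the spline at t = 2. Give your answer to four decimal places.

Write M_i for p''(x_i). With h_i = 2, 3, 1 and divided differences Δ_i = 6, -4, 0, the continuity of p' gives the tridiagonal system
  2·M_0 + 10·M_1 + 3·M_2 = 6(Δ_1 - Δ_0) = -60
  3·M_1 + 8·M_2 + 1·M_3 = 6(Δ_2 - Δ_1) = 24
Natural end conditions: M_0 = M_3 = 0.
Solving: M_0 = 0, M_1 = -552/71, M_2 = 420/71, M_3 = 0.

-7.7746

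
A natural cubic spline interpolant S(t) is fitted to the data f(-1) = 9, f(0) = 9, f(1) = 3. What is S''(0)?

-9

Put σ_i = S'' at the i-th knot. Here h = (1, 1) and Δ = (0, -6), so the interior equations h_(i-1)·σ_(i-1) + 2(h_(i-1)+h_i)·σ_i + h_i·σ_(i+1) = 6(Δ_i − Δ_(i-1)) read
  1·σ_0 + 4·σ_1 + 1·σ_2 = 6(Δ_1 - Δ_0) = -36
Natural end conditions: σ_0 = σ_2 = 0.
Forward elimination and back-substitution give σ_0 = 0, σ_1 = -9, σ_2 = 0.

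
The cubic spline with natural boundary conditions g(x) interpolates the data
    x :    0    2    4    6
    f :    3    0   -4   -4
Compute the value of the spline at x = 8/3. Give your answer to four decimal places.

Let M_i = g''(x_i). Step sizes h_i = 2, 2, 2; slopes of the chords Δ_i = (y_(i+1) - y_i)/h_i = -3/2, -2, 0.
  2·M_0 + 8·M_1 + 2·M_2 = 6(Δ_1 - Δ_0) = -3
  2·M_1 + 8·M_2 + 2·M_3 = 6(Δ_2 - Δ_1) = 12
Natural end conditions: M_0 = M_3 = 0.
Solving the tridiagonal system: M_0 = 0, M_1 = -4/5, M_2 = 17/10, M_3 = 0.
On [2, 4], g(x) = 0 - 61/30·(x - 2) - 2/5·(x - 2)² + 5/24·(x - 2)³.
With (x - 2) = 2/3: g(8/3) = -596/405.

-1.4716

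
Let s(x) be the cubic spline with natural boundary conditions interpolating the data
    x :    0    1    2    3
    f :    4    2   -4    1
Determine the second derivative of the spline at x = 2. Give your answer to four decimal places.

19.2000

Put M_i = s'' at the i-th knot. Here h = (1, 1, 1) and Δ = (-2, -6, 5), so the interior equations h_(i-1)·M_(i-1) + 2(h_(i-1)+h_i)·M_i + h_i·M_(i+1) = 6(Δ_i − Δ_(i-1)) read
  1·M_0 + 4·M_1 + 1·M_2 = 6(Δ_1 - Δ_0) = -24
  1·M_1 + 4·M_2 + 1·M_3 = 6(Δ_2 - Δ_1) = 66
Natural end conditions: M_0 = M_3 = 0.
Hence M_0 = 0, M_1 = -54/5, M_2 = 96/5, M_3 = 0.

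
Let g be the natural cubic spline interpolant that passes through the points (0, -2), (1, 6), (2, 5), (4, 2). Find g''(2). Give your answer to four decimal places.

1.8261

With M_i denoting the second derivative at x_i, h_i = 1, 1, 2, and Δ_i = (y_(i+1) − y_i)/h_i = 8, -1, -3/2:
  1·M_0 + 4·M_1 + 1·M_2 = 6(Δ_1 - Δ_0) = -54
  1·M_1 + 6·M_2 + 2·M_3 = 6(Δ_2 - Δ_1) = -3
Natural end conditions: M_0 = M_3 = 0.
Forward elimination and back-substitution give M_0 = 0, M_1 = -321/23, M_2 = 42/23, M_3 = 0.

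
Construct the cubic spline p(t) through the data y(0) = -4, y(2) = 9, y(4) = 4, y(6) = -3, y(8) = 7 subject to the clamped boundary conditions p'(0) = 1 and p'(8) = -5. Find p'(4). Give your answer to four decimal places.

Put m_i = p'' at the i-th knot. Here h = (2, 2, 2, 2) and Δ = (13/2, -5/2, -7/2, 5), so the interior equations h_(i-1)·m_(i-1) + 2(h_(i-1)+h_i)·m_i + h_i·m_(i+1) = 6(Δ_i − Δ_(i-1)) read
  2·m_0 + 8·m_1 + 2·m_2 = 6(Δ_1 - Δ_0) = -54
  2·m_1 + 8·m_2 + 2·m_3 = 6(Δ_2 - Δ_1) = -6
  2·m_2 + 8·m_3 + 2·m_4 = 6(Δ_3 - Δ_2) = 51
Clamped end conditions give two more equations: 2h_0·m_0 + h_0·m_1 = 6(Δ_0 - p'(0)) = 33 and h_3·m_3 + 2h_3·m_4 = 6(p'(8) - Δ_3) = -60.
Solving: m_0 = 1467/112, m_1 = -543/56, m_2 = -21/16, m_3 = 669/56, m_4 = -2349/112.
On [4, 6], p'(t) = b_2 + 2c_2·(t - 4) + 3d_2·(t - 4)² with b_2 = Δ_2 - h_2(2m_2 + m_3)/6 = -185/28, c_2 = m_2/2 = -21/32, d_2 = (m_3 - m_2)/(6h_2) = 495/448. So p'(4) = -185/28.

-6.6071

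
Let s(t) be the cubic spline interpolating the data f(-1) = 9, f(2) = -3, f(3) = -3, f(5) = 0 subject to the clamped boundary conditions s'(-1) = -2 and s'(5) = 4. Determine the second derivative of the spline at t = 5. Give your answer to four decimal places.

Let σ_i = s''(x_i). Step sizes h_i = 3, 1, 2; slopes of the chords Δ_i = (y_(i+1) - y_i)/h_i = -4, 0, 3/2.
  3·σ_0 + 8·σ_1 + 1·σ_2 = 6(Δ_1 - Δ_0) = 24
  1·σ_1 + 6·σ_2 + 2·σ_3 = 6(Δ_2 - Δ_1) = 9
Clamped end conditions give two more equations: 2h_0·σ_0 + h_0·σ_1 = 6(Δ_0 - s'(-1)) = -12 and h_2·σ_2 + 2h_2·σ_3 = 6(s'(5) - Δ_2) = 15.
Solving the tridiagonal system: σ_0 = -61/14, σ_1 = 33/7, σ_2 = -9/14, σ_3 = 57/14.

4.0714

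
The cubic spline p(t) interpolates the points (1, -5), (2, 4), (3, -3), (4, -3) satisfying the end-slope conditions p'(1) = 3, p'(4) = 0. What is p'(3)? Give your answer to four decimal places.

-5.8000

Let M_i = p''(x_i). Step sizes h_i = 1, 1, 1; slopes of the chords Δ_i = (y_(i+1) - y_i)/h_i = 9, -7, 0.
  1·M_0 + 4·M_1 + 1·M_2 = 6(Δ_1 - Δ_0) = -96
  1·M_1 + 4·M_2 + 1·M_3 = 6(Δ_2 - Δ_1) = 42
Clamped end conditions give two more equations: 2h_0·M_0 + h_0·M_1 = 6(Δ_0 - p'(1)) = 36 and h_2·M_2 + 2h_2·M_3 = 6(p'(4) - Δ_2) = 0.
Forward elimination and back-substitution give M_0 = 188/5, M_1 = -196/5, M_2 = 116/5, M_3 = -58/5.
On [3, 4], p'(t) = b_2 + 2c_2·(t - 3) + 3d_2·(t - 3)² with b_2 = Δ_2 - h_2(2M_2 + M_3)/6 = -29/5, c_2 = M_2/2 = 58/5, d_2 = (M_3 - M_2)/(6h_2) = -29/5. So p'(3) = -29/5.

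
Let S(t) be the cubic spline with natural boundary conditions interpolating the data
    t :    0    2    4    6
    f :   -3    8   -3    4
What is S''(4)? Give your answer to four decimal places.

9.4000

With σ_i denoting the second derivative at x_i, h_i = 2, 2, 2, and Δ_i = (y_(i+1) − y_i)/h_i = 11/2, -11/2, 7/2:
  2·σ_0 + 8·σ_1 + 2·σ_2 = 6(Δ_1 - Δ_0) = -66
  2·σ_1 + 8·σ_2 + 2·σ_3 = 6(Δ_2 - Δ_1) = 54
Natural end conditions: σ_0 = σ_3 = 0.
Forward elimination and back-substitution give σ_0 = 0, σ_1 = -53/5, σ_2 = 47/5, σ_3 = 0.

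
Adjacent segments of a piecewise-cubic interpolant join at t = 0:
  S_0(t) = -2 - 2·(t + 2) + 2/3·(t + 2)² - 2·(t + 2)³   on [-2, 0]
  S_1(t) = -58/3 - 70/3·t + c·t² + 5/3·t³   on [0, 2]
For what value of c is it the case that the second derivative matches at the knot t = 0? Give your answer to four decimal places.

-11.3333

S_0''(t) = 4/3 - 12·(t + 2), so S_0''(0) = -68/3. On the right, S_1''(0) = 2c, so c = -34/3.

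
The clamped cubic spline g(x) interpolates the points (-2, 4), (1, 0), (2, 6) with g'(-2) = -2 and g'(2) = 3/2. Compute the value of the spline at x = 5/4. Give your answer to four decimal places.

1.7021

Put M_i = g'' at the i-th knot. Here h = (3, 1) and Δ = (-4/3, 6), so the interior equations h_(i-1)·M_(i-1) + 2(h_(i-1)+h_i)·M_i + h_i·M_(i+1) = 6(Δ_i − Δ_(i-1)) read
  3·M_0 + 8·M_1 + 1·M_2 = 6(Δ_1 - Δ_0) = 44
Clamped end conditions give two more equations: 2h_0·M_0 + h_0·M_1 = 6(Δ_0 - g'(-2)) = 4 and h_1·M_1 + 2h_1·M_2 = 6(g'(2) - Δ_1) = -27.
Forward elimination and back-substitution give M_0 = -95/24, M_1 = 37/4, M_2 = -145/8.
On [1, 2], g(x) = 0 + 95/16·(x - 1) + 37/8·(x - 1)² - 73/16·(x - 1)³.
With (x - 1) = 1/4: g(5/4) = 1743/1024.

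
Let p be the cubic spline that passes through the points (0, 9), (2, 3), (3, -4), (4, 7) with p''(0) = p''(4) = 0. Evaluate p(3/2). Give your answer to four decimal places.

Put M_i = p'' at the i-th knot. Here h = (2, 1, 1) and Δ = (-3, -7, 11), so the interior equations h_(i-1)·M_(i-1) + 2(h_(i-1)+h_i)·M_i + h_i·M_(i+1) = 6(Δ_i − Δ_(i-1)) read
  2·M_0 + 6·M_1 + 1·M_2 = 6(Δ_1 - Δ_0) = -24
  1·M_1 + 4·M_2 + 1·M_3 = 6(Δ_2 - Δ_1) = 108
Natural end conditions: M_0 = M_3 = 0.
Solving: M_0 = 0, M_1 = -204/23, M_2 = 672/23, M_3 = 0.
On [0, 2], p(t) = 9 - 1/23·t + 0·t² - 17/23·t³.
With t = 3/2: p(3/2) = 1185/184.

6.4402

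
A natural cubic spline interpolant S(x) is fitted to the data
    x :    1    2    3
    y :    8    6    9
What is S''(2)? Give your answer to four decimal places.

Let σ_i = S''(x_i). Step sizes h_i = 1, 1; slopes of the chords Δ_i = (y_(i+1) - y_i)/h_i = -2, 3.
  1·σ_0 + 4·σ_1 + 1·σ_2 = 6(Δ_1 - Δ_0) = 30
Natural end conditions: σ_0 = σ_2 = 0.
Forward elimination and back-substitution give σ_0 = 0, σ_1 = 15/2, σ_2 = 0.

7.5000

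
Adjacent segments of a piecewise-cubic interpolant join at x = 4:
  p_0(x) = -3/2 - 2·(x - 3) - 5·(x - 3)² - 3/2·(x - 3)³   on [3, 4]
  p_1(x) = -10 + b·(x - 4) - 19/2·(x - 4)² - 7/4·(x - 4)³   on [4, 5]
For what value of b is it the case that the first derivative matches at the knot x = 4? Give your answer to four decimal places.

p_0'(x) = -2 - 10·(x - 3) - 9/2·(x - 3)², so p_0'(4) = -33/2. On the right, p_1'(4) = b, so b = -33/2.

-16.5000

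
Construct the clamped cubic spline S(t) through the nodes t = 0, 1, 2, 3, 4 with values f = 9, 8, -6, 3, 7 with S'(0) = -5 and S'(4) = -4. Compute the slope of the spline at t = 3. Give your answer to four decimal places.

11.8750

Put m_i = S'' at the i-th knot. Here h = (1, 1, 1, 1) and Δ = (-1, -14, 9, 4), so the interior equations h_(i-1)·m_(i-1) + 2(h_(i-1)+h_i)·m_i + h_i·m_(i+1) = 6(Δ_i − Δ_(i-1)) read
  1·m_0 + 4·m_1 + 1·m_2 = 6(Δ_1 - Δ_0) = -78
  1·m_1 + 4·m_2 + 1·m_3 = 6(Δ_2 - Δ_1) = 138
  1·m_2 + 4·m_3 + 1·m_4 = 6(Δ_3 - Δ_2) = -30
Clamped end conditions give two more equations: 2h_0·m_0 + h_0·m_1 = 6(Δ_0 - S'(0)) = 24 and h_3·m_3 + 2h_3·m_4 = 6(S'(4) - Δ_3) = -48.
Solving: m_0 = 127/4, m_1 = -79/2, m_2 = 193/4, m_3 = -31/2, m_4 = -65/4.
On [3, 4], S'(t) = b_3 + 2c_3·(t - 3) + 3d_3·(t - 3)² with b_3 = Δ_3 - h_3(2m_3 + m_4)/6 = 95/8, c_3 = m_3/2 = -31/4, d_3 = (m_4 - m_3)/(6h_3) = -1/8. So S'(3) = 95/8.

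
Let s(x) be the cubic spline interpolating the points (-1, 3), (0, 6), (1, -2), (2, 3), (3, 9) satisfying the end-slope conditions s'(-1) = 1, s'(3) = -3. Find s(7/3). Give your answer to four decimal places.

6.2593

Put M_i = s'' at the i-th knot. Here h = (1, 1, 1, 1) and Δ = (3, -8, 5, 6), so the interior equations h_(i-1)·M_(i-1) + 2(h_(i-1)+h_i)·M_i + h_i·M_(i+1) = 6(Δ_i − Δ_(i-1)) read
  1·M_0 + 4·M_1 + 1·M_2 = 6(Δ_1 - Δ_0) = -66
  1·M_1 + 4·M_2 + 1·M_3 = 6(Δ_2 - Δ_1) = 78
  1·M_2 + 4·M_3 + 1·M_4 = 6(Δ_3 - Δ_2) = 6
Clamped end conditions give two more equations: 2h_0·M_0 + h_0·M_1 = 6(Δ_0 - s'(-1)) = 12 and h_3·M_3 + 2h_3·M_4 = 6(s'(3) - Δ_3) = -54.
Solving: M_0 = 20, M_1 = -28, M_2 = 26, M_3 = 2, M_4 = -28.
On [2, 3], s(x) = 3 + 10·(x - 2) + 1·(x - 2)² - 5·(x - 2)³.
With (x - 2) = 1/3: s(7/3) = 169/27.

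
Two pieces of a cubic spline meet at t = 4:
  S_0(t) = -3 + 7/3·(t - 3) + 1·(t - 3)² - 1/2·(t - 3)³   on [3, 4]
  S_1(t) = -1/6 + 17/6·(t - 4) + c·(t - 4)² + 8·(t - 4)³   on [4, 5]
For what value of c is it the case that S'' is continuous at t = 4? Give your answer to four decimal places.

-0.5000

S_0''(t) = 2 - 3·(t - 3), so S_0''(4) = -1. On the right, S_1''(4) = 2c, so c = -1/2.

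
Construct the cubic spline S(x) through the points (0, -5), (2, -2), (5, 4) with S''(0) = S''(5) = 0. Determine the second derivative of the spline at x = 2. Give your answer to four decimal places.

0.3000

Let σ_i = S''(x_i). Step sizes h_i = 2, 3; slopes of the chords Δ_i = (y_(i+1) - y_i)/h_i = 3/2, 2.
  2·σ_0 + 10·σ_1 + 3·σ_2 = 6(Δ_1 - Δ_0) = 3
Natural end conditions: σ_0 = σ_2 = 0.
Solving: σ_0 = 0, σ_1 = 3/10, σ_2 = 0.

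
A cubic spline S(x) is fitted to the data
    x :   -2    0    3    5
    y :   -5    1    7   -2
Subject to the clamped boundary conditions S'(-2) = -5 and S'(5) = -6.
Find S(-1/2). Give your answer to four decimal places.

-2.0498

Write m_i for S''(x_i). With h_i = 2, 3, 2 and divided differences Δ_i = 3, 2, -9/2, the continuity of S' gives the tridiagonal system
  2·m_0 + 10·m_1 + 3·m_2 = 6(Δ_1 - Δ_0) = -6
  3·m_1 + 10·m_2 + 2·m_3 = 6(Δ_2 - Δ_1) = -39
Clamped end conditions give two more equations: 2h_0·m_0 + h_0·m_1 = 6(Δ_0 - S'(-2)) = 48 and h_2·m_2 + 2h_2·m_3 = 6(S'(5) - Δ_2) = -9.
Forward elimination and back-substitution give m_0 = 421/32, m_1 = -37/16, m_2 = -49/16, m_3 = -23/32.
On [-2, 0], S(x) = -5 - 5·(x + 2) + 421/64·(x + 2)² - 165/128·(x + 2)³.
With (x + 2) = 3/2: S(-1/2) = -2099/1024.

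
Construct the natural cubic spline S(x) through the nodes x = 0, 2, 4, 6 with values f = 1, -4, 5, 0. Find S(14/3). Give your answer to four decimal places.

With σ_i denoting the second derivative at x_i, h_i = 2, 2, 2, and Δ_i = (y_(i+1) − y_i)/h_i = -5/2, 9/2, -5/2:
  2·σ_0 + 8·σ_1 + 2·σ_2 = 6(Δ_1 - Δ_0) = 42
  2·σ_1 + 8·σ_2 + 2·σ_3 = 6(Δ_2 - Δ_1) = -42
Natural end conditions: σ_0 = σ_3 = 0.
Forward elimination and back-substitution give σ_0 = 0, σ_1 = 7, σ_2 = -7, σ_3 = 0.
On [4, 6], S(x) = 5 + 13/6·(x - 4) - 7/2·(x - 4)² + 7/12·(x - 4)³.
With (x - 4) = 2/3: S(14/3) = 410/81.

5.0617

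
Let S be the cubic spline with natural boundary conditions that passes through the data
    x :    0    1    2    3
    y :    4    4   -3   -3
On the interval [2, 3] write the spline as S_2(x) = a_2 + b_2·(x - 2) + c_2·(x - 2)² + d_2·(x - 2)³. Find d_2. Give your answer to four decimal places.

With m_i denoting the second derivative at x_i, h_i = 1, 1, 1, and Δ_i = (y_(i+1) − y_i)/h_i = 0, -7, 0:
  1·m_0 + 4·m_1 + 1·m_2 = 6(Δ_1 - Δ_0) = -42
  1·m_1 + 4·m_2 + 1·m_3 = 6(Δ_2 - Δ_1) = 42
Natural end conditions: m_0 = m_3 = 0.
Solving: m_0 = 0, m_1 = -14, m_2 = 14, m_3 = 0.
On [2, 3], with S_2(x) = a_2 + b_2·(x - 2) + c_2·(x - 2)² + d_2·(x - 2)³: c_2 = m_2/2 = 7, d_2 = (m_3 - m_2)/(6h_2) = -7/3, b_2 = Δ_2 - h_2(2m_2 + m_3)/6 = -14/3.

-2.3333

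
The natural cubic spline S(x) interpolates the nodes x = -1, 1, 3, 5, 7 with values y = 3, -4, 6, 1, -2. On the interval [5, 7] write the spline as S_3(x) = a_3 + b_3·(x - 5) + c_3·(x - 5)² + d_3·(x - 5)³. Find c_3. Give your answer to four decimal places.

1.4330

Write σ_i for S''(x_i). With h_i = 2, 2, 2, 2 and divided differences Δ_i = -7/2, 5, -5/2, -3/2, the continuity of S' gives the tridiagonal system
  2·σ_0 + 8·σ_1 + 2·σ_2 = 6(Δ_1 - Δ_0) = 51
  2·σ_1 + 8·σ_2 + 2·σ_3 = 6(Δ_2 - Δ_1) = -45
  2·σ_2 + 8·σ_3 + 2·σ_4 = 6(Δ_3 - Δ_2) = 6
Natural end conditions: σ_0 = σ_4 = 0.
Forward elimination and back-substitution give σ_0 = 0, σ_1 = 951/112, σ_2 = -237/28, σ_3 = 321/112, σ_4 = 0.
On [5, 7], with S_3(x) = a_3 + b_3·(x - 5) + c_3·(x - 5)² + d_3·(x - 5)³: c_3 = σ_3/2 = 321/224, d_3 = (σ_4 - σ_3)/(6h_3) = -107/448, b_3 = Δ_3 - h_3(2σ_3 + σ_4)/6 = -191/56.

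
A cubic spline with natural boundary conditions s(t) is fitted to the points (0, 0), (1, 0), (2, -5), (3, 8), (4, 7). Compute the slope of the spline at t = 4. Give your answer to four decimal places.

Put M_i = s'' at the i-th knot. Here h = (1, 1, 1, 1) and Δ = (0, -5, 13, -1), so the interior equations h_(i-1)·M_(i-1) + 2(h_(i-1)+h_i)·M_i + h_i·M_(i+1) = 6(Δ_i − Δ_(i-1)) read
  1·M_0 + 4·M_1 + 1·M_2 = 6(Δ_1 - Δ_0) = -30
  1·M_1 + 4·M_2 + 1·M_3 = 6(Δ_2 - Δ_1) = 108
  1·M_2 + 4·M_3 + 1·M_4 = 6(Δ_3 - Δ_2) = -84
Natural end conditions: M_0 = M_4 = 0.
Forward elimination and back-substitution give M_0 = 0, M_1 = -69/4, M_2 = 39, M_3 = -123/4, M_4 = 0.
On [3, 4], s'(t) = b_3 + 2c_3·(t - 3) + 3d_3·(t - 3)² with b_3 = Δ_3 - h_3(2M_3 + M_4)/6 = 37/4, c_3 = M_3/2 = -123/8, d_3 = (M_4 - M_3)/(6h_3) = 41/8. So s'(4) = -49/8.

-6.1250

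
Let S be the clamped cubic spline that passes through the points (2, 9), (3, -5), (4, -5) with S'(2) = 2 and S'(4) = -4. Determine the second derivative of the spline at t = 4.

Let M_i = S''(x_i). Step sizes h_i = 1, 1; slopes of the chords Δ_i = (y_(i+1) - y_i)/h_i = -14, 0.
  1·M_0 + 4·M_1 + 1·M_2 = 6(Δ_1 - Δ_0) = 84
Clamped end conditions give two more equations: 2h_0·M_0 + h_0·M_1 = 6(Δ_0 - S'(2)) = -96 and h_1·M_1 + 2h_1·M_2 = 6(S'(4) - Δ_1) = -24.
Solving the tridiagonal system: M_0 = -72, M_1 = 48, M_2 = -36.

-36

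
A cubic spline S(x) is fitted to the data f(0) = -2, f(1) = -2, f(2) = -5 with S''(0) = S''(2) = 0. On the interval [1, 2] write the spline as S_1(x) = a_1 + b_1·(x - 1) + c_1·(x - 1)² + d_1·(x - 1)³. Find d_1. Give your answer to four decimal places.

0.7500

With m_i denoting the second derivative at x_i, h_i = 1, 1, and Δ_i = (y_(i+1) − y_i)/h_i = 0, -3:
  1·m_0 + 4·m_1 + 1·m_2 = 6(Δ_1 - Δ_0) = -18
Natural end conditions: m_0 = m_2 = 0.
Forward elimination and back-substitution give m_0 = 0, m_1 = -9/2, m_2 = 0.
On [1, 2], with S_1(x) = a_1 + b_1·(x - 1) + c_1·(x - 1)² + d_1·(x - 1)³: c_1 = m_1/2 = -9/4, d_1 = (m_2 - m_1)/(6h_1) = 3/4, b_1 = Δ_1 - h_1(2m_1 + m_2)/6 = -3/2.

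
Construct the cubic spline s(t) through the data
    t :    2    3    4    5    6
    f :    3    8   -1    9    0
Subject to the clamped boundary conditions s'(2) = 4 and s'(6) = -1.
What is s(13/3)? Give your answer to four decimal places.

1.8042

Let σ_i = s''(x_i). Step sizes h_i = 1, 1, 1, 1; slopes of the chords Δ_i = (y_(i+1) - y_i)/h_i = 5, -9, 10, -9.
  1·σ_0 + 4·σ_1 + 1·σ_2 = 6(Δ_1 - Δ_0) = -84
  1·σ_1 + 4·σ_2 + 1·σ_3 = 6(Δ_2 - Δ_1) = 114
  1·σ_2 + 4·σ_3 + 1·σ_4 = 6(Δ_3 - Δ_2) = -114
Clamped end conditions give two more equations: 2h_0·σ_0 + h_0·σ_1 = 6(Δ_0 - s'(2)) = 6 and h_3·σ_3 + 2h_3·σ_4 = 6(s'(6) - Δ_3) = 48.
Hence σ_0 = 160/7, σ_1 = -278/7, σ_2 = 52, σ_3 = -380/7, σ_4 = 358/7.
On [4, 5], s(t) = -1 + 12/7·(t - 4) + 26·(t - 4)² - 124/7·(t - 4)³.
With (t - 4) = 1/3: s(13/3) = 341/189.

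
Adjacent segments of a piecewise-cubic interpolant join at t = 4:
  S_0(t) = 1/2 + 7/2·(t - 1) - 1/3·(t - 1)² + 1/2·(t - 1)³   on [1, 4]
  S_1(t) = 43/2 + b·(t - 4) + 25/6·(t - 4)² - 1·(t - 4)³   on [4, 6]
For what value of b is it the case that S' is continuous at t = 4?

S_0'(t) = 7/2 - 2/3·(t - 1) + 3/2·(t - 1)², so S_0'(4) = 15. On the right, S_1'(4) = b, so b = 15.

15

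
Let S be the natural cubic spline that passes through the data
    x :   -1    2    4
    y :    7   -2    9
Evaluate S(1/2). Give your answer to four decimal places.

Put m_i = S'' at the i-th knot. Here h = (3, 2) and Δ = (-3, 11/2), so the interior equations h_(i-1)·m_(i-1) + 2(h_(i-1)+h_i)·m_i + h_i·m_(i+1) = 6(Δ_i − Δ_(i-1)) read
  3·m_0 + 10·m_1 + 2·m_2 = 6(Δ_1 - Δ_0) = 51
Natural end conditions: m_0 = m_2 = 0.
Hence m_0 = 0, m_1 = 51/10, m_2 = 0.
On [-1, 2], S(x) = 7 - 111/20·(x + 1) + 0·(x + 1)² + 17/60·(x + 1)³.
With (x + 1) = 3/2: S(1/2) = -59/160.

-0.3688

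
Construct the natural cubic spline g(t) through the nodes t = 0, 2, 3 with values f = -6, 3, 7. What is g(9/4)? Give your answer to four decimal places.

4.0273

Put M_i = g'' at the i-th knot. Here h = (2, 1) and Δ = (9/2, 4), so the interior equations h_(i-1)·M_(i-1) + 2(h_(i-1)+h_i)·M_i + h_i·M_(i+1) = 6(Δ_i − Δ_(i-1)) read
  2·M_0 + 6·M_1 + 1·M_2 = 6(Δ_1 - Δ_0) = -3
Natural end conditions: M_0 = M_2 = 0.
Solving the tridiagonal system: M_0 = 0, M_1 = -1/2, M_2 = 0.
On [2, 3], g(t) = 3 + 25/6·(t - 2) - 1/4·(t - 2)² + 1/12·(t - 2)³.
With (t - 2) = 1/4: g(9/4) = 1031/256.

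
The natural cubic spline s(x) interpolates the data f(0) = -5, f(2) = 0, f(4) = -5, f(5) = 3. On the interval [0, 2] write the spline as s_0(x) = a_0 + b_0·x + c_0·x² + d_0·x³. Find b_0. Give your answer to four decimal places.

4.8182

Write M_i for s''(x_i). With h_i = 2, 2, 1 and divided differences Δ_i = 5/2, -5/2, 8, the continuity of s' gives the tridiagonal system
  2·M_0 + 8·M_1 + 2·M_2 = 6(Δ_1 - Δ_0) = -30
  2·M_1 + 6·M_2 + 1·M_3 = 6(Δ_2 - Δ_1) = 63
Natural end conditions: M_0 = M_3 = 0.
Solving: M_0 = 0, M_1 = -153/22, M_2 = 141/11, M_3 = 0.
On [0, 2], with s_0(x) = a_0 + b_0·x + c_0·x² + d_0·x³: c_0 = M_0/2 = 0, d_0 = (M_1 - M_0)/(6h_0) = -51/88, b_0 = Δ_0 - h_0(2M_0 + M_1)/6 = 53/11.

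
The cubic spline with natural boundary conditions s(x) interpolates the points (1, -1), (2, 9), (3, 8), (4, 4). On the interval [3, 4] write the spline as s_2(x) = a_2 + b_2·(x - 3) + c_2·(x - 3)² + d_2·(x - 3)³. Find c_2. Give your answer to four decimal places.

-0.2000

Put σ_i = s'' at the i-th knot. Here h = (1, 1, 1) and Δ = (10, -1, -4), so the interior equations h_(i-1)·σ_(i-1) + 2(h_(i-1)+h_i)·σ_i + h_i·σ_(i+1) = 6(Δ_i − Δ_(i-1)) read
  1·σ_0 + 4·σ_1 + 1·σ_2 = 6(Δ_1 - Δ_0) = -66
  1·σ_1 + 4·σ_2 + 1·σ_3 = 6(Δ_2 - Δ_1) = -18
Natural end conditions: σ_0 = σ_3 = 0.
Solving the tridiagonal system: σ_0 = 0, σ_1 = -82/5, σ_2 = -2/5, σ_3 = 0.
On [3, 4], with s_2(x) = a_2 + b_2·(x - 3) + c_2·(x - 3)² + d_2·(x - 3)³: c_2 = σ_2/2 = -1/5, d_2 = (σ_3 - σ_2)/(6h_2) = 1/15, b_2 = Δ_2 - h_2(2σ_2 + σ_3)/6 = -58/15.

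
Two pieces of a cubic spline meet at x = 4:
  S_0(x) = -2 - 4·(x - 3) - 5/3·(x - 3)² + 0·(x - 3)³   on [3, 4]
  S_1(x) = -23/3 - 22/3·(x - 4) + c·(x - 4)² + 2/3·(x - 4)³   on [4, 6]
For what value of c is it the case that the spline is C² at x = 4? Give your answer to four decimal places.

-1.6667

S_0''(x) = -10/3 + 0·(x - 3), so S_0''(4) = -10/3. On the right, S_1''(4) = 2c, so c = -5/3.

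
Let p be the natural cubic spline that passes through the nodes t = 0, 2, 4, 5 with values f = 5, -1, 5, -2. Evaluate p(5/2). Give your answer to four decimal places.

Write M_i for p''(x_i). With h_i = 2, 2, 1 and divided differences Δ_i = -3, 3, -7, the continuity of p' gives the tridiagonal system
  2·M_0 + 8·M_1 + 2·M_2 = 6(Δ_1 - Δ_0) = 36
  2·M_1 + 6·M_2 + 1·M_3 = 6(Δ_2 - Δ_1) = -60
Natural end conditions: M_0 = M_3 = 0.
Solving: M_0 = 0, M_1 = 84/11, M_2 = -138/11, M_3 = 0.
On [2, 4], p(t) = -1 + 23/11·(t - 2) + 42/11·(t - 2)² - 37/22·(t - 2)³.
With (t - 2) = 1/2: p(5/2) = 139/176.

0.7898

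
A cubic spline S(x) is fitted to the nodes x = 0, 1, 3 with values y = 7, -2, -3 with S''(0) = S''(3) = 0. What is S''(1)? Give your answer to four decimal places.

8.5000

Write σ_i for S''(x_i). With h_i = 1, 2 and divided differences Δ_i = -9, -1/2, the continuity of S' gives the tridiagonal system
  1·σ_0 + 6·σ_1 + 2·σ_2 = 6(Δ_1 - Δ_0) = 51
Natural end conditions: σ_0 = σ_2 = 0.
Solving the tridiagonal system: σ_0 = 0, σ_1 = 17/2, σ_2 = 0.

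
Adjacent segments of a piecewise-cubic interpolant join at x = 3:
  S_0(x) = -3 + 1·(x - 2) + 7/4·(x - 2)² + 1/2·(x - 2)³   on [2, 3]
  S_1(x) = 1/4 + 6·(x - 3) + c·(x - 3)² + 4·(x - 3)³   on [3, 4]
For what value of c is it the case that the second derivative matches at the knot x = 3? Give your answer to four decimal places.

3.2500

S_0''(x) = 7/2 + 3·(x - 2), so S_0''(3) = 13/2. On the right, S_1''(3) = 2c, so c = 13/4.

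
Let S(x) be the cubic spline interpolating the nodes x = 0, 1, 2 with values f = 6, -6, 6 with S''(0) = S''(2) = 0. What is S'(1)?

With M_i denoting the second derivative at x_i, h_i = 1, 1, and Δ_i = (y_(i+1) − y_i)/h_i = -12, 12:
  1·M_0 + 4·M_1 + 1·M_2 = 6(Δ_1 - Δ_0) = 144
Natural end conditions: M_0 = M_2 = 0.
Forward elimination and back-substitution give M_0 = 0, M_1 = 36, M_2 = 0.
On [1, 2], S'(x) = b_1 + 2c_1·(x - 1) + 3d_1·(x - 1)² with b_1 = Δ_1 - h_1(2M_1 + M_2)/6 = 0, c_1 = M_1/2 = 18, d_1 = (M_2 - M_1)/(6h_1) = -6. So S'(1) = 0.

0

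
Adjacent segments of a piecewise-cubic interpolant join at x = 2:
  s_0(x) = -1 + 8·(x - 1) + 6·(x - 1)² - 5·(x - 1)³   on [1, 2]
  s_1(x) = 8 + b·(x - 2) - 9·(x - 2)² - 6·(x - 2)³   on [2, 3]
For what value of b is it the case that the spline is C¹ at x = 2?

s_0'(x) = 8 + 12·(x - 1) - 15·(x - 1)², so s_0'(2) = 5. On the right, s_1'(2) = b, so b = 5.

5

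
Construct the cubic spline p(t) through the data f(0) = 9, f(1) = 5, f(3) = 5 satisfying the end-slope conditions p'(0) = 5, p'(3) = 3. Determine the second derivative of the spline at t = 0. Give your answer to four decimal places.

With M_i denoting the second derivative at x_i, h_i = 1, 2, and Δ_i = (y_(i+1) − y_i)/h_i = -4, 0:
  1·M_0 + 6·M_1 + 2·M_2 = 6(Δ_1 - Δ_0) = 24
Clamped end conditions give two more equations: 2h_0·M_0 + h_0·M_1 = 6(Δ_0 - p'(0)) = -54 and h_1·M_1 + 2h_1·M_2 = 6(p'(3) - Δ_1) = 18.
Solving: M_0 = -95/3, M_1 = 28/3, M_2 = -1/6.

-31.6667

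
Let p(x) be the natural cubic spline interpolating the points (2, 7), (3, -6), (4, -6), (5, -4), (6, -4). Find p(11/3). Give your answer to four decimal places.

Put σ_i = p'' at the i-th knot. Here h = (1, 1, 1, 1) and Δ = (-13, 0, 2, 0), so the interior equations h_(i-1)·σ_(i-1) + 2(h_(i-1)+h_i)·σ_i + h_i·σ_(i+1) = 6(Δ_i − Δ_(i-1)) read
  1·σ_0 + 4·σ_1 + 1·σ_2 = 6(Δ_1 - Δ_0) = 78
  1·σ_1 + 4·σ_2 + 1·σ_3 = 6(Δ_2 - Δ_1) = 12
  1·σ_2 + 4·σ_3 + 1·σ_4 = 6(Δ_3 - Δ_2) = -12
Natural end conditions: σ_0 = σ_4 = 0.
Solving: σ_0 = 0, σ_1 = 555/28, σ_2 = -9/7, σ_3 = -75/28, σ_4 = 0.
On [3, 4], p(x) = -6 - 179/28·(x - 3) + 555/56·(x - 3)² - 197/56·(x - 3)³.
With (x - 3) = 2/3: p(11/3) = -1304/189.

-6.8995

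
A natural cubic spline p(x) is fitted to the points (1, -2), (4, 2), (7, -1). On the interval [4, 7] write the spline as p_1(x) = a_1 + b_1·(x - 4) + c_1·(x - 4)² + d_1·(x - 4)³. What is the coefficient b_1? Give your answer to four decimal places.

0.1667

Write m_i for p''(x_i). With h_i = 3, 3 and divided differences Δ_i = 4/3, -1, the continuity of p' gives the tridiagonal system
  3·m_0 + 12·m_1 + 3·m_2 = 6(Δ_1 - Δ_0) = -14
Natural end conditions: m_0 = m_2 = 0.
Forward elimination and back-substitution give m_0 = 0, m_1 = -7/6, m_2 = 0.
On [4, 7], with p_1(x) = a_1 + b_1·(x - 4) + c_1·(x - 4)² + d_1·(x - 4)³: c_1 = m_1/2 = -7/12, d_1 = (m_2 - m_1)/(6h_1) = 7/108, b_1 = Δ_1 - h_1(2m_1 + m_2)/6 = 1/6.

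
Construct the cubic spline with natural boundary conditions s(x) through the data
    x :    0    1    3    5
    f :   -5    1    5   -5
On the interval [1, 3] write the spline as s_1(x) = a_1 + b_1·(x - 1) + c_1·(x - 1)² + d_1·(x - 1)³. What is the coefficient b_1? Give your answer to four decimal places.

With M_i denoting the second derivative at x_i, h_i = 1, 2, 2, and Δ_i = (y_(i+1) − y_i)/h_i = 6, 2, -5:
  1·M_0 + 6·M_1 + 2·M_2 = 6(Δ_1 - Δ_0) = -24
  2·M_1 + 8·M_2 + 2·M_3 = 6(Δ_2 - Δ_1) = -42
Natural end conditions: M_0 = M_3 = 0.
Hence M_0 = 0, M_1 = -27/11, M_2 = -51/11, M_3 = 0.
On [1, 3], with s_1(x) = a_1 + b_1·(x - 1) + c_1·(x - 1)² + d_1·(x - 1)³: c_1 = M_1/2 = -27/22, d_1 = (M_2 - M_1)/(6h_1) = -2/11, b_1 = Δ_1 - h_1(2M_1 + M_2)/6 = 57/11.

5.1818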